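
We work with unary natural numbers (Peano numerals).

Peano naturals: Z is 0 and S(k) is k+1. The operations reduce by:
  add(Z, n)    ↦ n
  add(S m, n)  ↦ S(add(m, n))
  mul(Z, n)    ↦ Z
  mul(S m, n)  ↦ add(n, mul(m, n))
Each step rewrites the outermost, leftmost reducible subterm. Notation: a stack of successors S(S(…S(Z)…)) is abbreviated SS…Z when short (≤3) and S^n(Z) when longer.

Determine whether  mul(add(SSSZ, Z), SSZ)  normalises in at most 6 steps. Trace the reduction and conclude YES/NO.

Answer: NO — after 6 steps the term is S(S(mul(S(add(SZ, Z)), SSZ))), not yet normal

Working:
  start: mul(add(SSSZ, Z), SSZ)
  →1  mul(S(add(SSZ, Z)), SSZ)
  →2  add(SSZ, mul(add(SSZ, Z), SSZ))
  →3  S(add(SZ, mul(add(SSZ, Z), SSZ)))
  →4  S(S(add(Z, mul(add(SSZ, Z), SSZ))))
  →5  S(S(mul(add(SSZ, Z), SSZ)))
  →6  S(S(mul(S(add(SZ, Z)), SSZ)))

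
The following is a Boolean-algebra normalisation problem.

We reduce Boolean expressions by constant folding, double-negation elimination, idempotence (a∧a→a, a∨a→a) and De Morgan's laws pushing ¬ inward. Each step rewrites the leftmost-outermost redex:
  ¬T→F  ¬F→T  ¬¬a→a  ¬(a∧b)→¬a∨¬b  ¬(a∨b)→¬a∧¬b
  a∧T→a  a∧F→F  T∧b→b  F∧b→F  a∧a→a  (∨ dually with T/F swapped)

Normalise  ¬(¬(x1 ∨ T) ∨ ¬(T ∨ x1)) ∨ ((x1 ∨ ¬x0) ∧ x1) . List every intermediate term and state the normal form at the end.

Answer: normal form = T  (in 7 steps)

Reduction:
  start: ¬(¬(x1 ∨ T) ∨ ¬(T ∨ x1)) ∨ ((x1 ∨ ¬x0) ∧ x1)
  →1  (¬¬(x1 ∨ T) ∧ ¬¬(T ∨ x1)) ∨ ((x1 ∨ ¬x0) ∧ x1)
  →2  ((x1 ∨ T) ∧ ¬¬(T ∨ x1)) ∨ ((x1 ∨ ¬x0) ∧ x1)
  →3  (T ∧ ¬¬(T ∨ x1)) ∨ ((x1 ∨ ¬x0) ∧ x1)
  →4  ¬¬(T ∨ x1) ∨ ((x1 ∨ ¬x0) ∧ x1)
  →5  (T ∨ x1) ∨ ((x1 ∨ ¬x0) ∧ x1)
  →6  T ∨ ((x1 ∨ ¬x0) ∧ x1)
  →7  T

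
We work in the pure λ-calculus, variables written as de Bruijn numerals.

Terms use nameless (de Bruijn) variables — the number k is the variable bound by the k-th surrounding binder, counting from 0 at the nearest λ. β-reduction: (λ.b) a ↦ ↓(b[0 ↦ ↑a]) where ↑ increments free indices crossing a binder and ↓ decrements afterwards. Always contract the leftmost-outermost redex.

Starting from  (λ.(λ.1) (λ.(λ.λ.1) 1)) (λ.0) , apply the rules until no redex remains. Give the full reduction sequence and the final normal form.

Answer: normal form = λ.0  (in 2 steps)

Derivation:
  start: (λ.(λ.1) (λ.(λ.λ.1) 1)) (λ.0)
  [1] (λ.λ.0) (λ.(λ.λ.1) (λ.0))
  [2] λ.0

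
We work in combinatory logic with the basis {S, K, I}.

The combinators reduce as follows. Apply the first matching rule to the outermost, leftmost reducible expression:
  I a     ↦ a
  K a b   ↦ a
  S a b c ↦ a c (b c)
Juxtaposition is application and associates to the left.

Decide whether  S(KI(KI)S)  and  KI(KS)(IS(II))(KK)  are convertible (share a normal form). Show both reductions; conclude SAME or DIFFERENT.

Answer: DIFFERENT — A ⇓ SS, B ⇓ SI(KK)

Working:
Term A:
  start: S(KI(KI)S)
  →1  S(IS)
  →2  SS

Term B:
  start: KI(KS)(IS(II))(KK)
  →1  I(IS(II))(KK)
  →2  IS(II)(KK)
  →3  S(II)(KK)
  →4  SI(KK)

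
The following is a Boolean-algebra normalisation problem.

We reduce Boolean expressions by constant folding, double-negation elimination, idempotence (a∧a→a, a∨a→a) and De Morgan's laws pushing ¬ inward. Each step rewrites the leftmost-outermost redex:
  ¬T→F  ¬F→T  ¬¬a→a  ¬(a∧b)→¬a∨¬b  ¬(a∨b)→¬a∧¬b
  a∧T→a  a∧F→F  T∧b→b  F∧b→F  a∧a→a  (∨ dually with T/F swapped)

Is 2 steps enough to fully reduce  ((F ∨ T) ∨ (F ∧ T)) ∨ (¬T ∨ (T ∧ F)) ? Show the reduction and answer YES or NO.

Answer: NO — after 2 steps the term is T ∨ (¬T ∨ (T ∧ F)), not yet normal

Working:
  start: ((F ∨ T) ∨ (F ∧ T)) ∨ (¬T ∨ (T ∧ F))
  [1] (T ∨ (F ∧ T)) ∨ (¬T ∨ (T ∧ F))
  [2] T ∨ (¬T ∨ (T ∧ F))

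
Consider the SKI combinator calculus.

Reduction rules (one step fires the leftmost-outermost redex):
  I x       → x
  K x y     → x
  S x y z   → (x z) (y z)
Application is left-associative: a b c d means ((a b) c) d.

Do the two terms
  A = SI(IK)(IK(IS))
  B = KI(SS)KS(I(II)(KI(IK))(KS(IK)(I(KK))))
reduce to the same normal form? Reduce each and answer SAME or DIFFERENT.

Answer: SAME — A ⇓ S, B ⇓ S

Reduction:
Term A:
  start: SI(IK)(IK(IS))
  [1] I(IK(IS))(IK(IK(IS)))
  [2] IK(IS)(IK(IK(IS)))
  [3] K(IS)(IK(IK(IS)))
  [4] IS
  [5] S

Term B:
  start: KI(SS)KS(I(II)(KI(IK))(KS(IK)(I(KK))))
  [1] IKS(I(II)(KI(IK))(KS(IK)(I(KK))))
  [2] KS(I(II)(KI(IK))(KS(IK)(I(KK))))
  [3] S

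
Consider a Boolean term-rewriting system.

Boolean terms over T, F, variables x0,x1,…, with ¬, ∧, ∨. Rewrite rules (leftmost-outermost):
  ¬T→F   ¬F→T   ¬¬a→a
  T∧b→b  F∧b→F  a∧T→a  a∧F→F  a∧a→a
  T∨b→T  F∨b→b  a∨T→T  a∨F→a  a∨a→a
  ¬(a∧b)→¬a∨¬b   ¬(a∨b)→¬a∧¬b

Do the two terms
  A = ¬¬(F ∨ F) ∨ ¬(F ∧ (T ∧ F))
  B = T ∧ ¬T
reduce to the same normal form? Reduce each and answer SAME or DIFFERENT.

Answer: DIFFERENT — A ⇓ T, B ⇓ F

Reduction:
Term A:
  start: ¬¬(F ∨ F) ∨ ¬(F ∧ (T ∧ F))
  step 1: (F ∨ F) ∨ ¬(F ∧ (T ∧ F))
  step 2: F ∨ ¬(F ∧ (T ∧ F))
  step 3: ¬(F ∧ (T ∧ F))
  step 4: ¬F ∨ ¬(T ∧ F)
  step 5: T ∨ ¬(T ∧ F)
  step 6: T

Term B:
  start: T ∧ ¬T
  step 1: ¬T
  step 2: F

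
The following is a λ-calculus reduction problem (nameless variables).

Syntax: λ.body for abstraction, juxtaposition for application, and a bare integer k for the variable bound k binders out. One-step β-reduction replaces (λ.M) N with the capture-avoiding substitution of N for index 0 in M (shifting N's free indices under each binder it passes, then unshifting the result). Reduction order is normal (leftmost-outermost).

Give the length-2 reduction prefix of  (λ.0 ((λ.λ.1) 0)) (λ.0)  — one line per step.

Answer: after 2 steps: (λ.λ.1) (λ.0)

Working:
  start: (λ.0 ((λ.λ.1) 0)) (λ.0)
  [1] (λ.0) ((λ.λ.1) (λ.0))
  [2] (λ.λ.1) (λ.0)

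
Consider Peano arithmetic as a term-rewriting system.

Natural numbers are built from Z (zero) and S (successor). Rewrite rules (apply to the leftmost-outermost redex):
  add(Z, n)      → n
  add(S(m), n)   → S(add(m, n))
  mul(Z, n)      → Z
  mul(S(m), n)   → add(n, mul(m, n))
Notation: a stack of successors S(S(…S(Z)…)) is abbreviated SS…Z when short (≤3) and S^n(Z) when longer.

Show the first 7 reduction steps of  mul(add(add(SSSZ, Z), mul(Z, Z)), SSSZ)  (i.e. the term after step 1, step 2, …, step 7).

  start: mul(add(add(SSSZ, Z), mul(Z, Z)), SSSZ)
  [1] mul(add(S(add(SSZ, Z)), mul(Z, Z)), SSSZ)
  [2] mul(S(add(add(SSZ, Z), mul(Z, Z))), SSSZ)
  [3] add(SSSZ, mul(add(add(SSZ, Z), mul(Z, Z)), SSSZ))
  [4] S(add(SSZ, mul(add(add(SSZ, Z), mul(Z, Z)), SSSZ)))
  [5] S(S(add(SZ, mul(add(add(SSZ, Z), mul(Z, Z)), SSSZ))))
  [6] S(S(S(add(Z, mul(add(add(SSZ, Z), mul(Z, Z)), SSSZ)))))
  [7] S(S(S(mul(add(add(SSZ, Z), mul(Z, Z)), SSSZ))))

Answer: after 7 steps: S(S(S(mul(add(add(SSZ, Z), mul(Z, Z)), SSSZ))))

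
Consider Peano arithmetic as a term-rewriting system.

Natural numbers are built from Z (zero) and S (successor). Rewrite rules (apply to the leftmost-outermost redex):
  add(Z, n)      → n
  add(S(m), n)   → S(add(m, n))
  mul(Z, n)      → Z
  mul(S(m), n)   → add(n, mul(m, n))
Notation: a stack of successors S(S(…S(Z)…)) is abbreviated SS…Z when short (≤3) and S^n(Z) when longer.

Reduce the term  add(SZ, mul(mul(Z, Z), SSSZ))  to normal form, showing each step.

Answer: normal form = SZ  (in 4 steps)

Working:
  start: add(SZ, mul(mul(Z, Z), SSSZ))
  [1] S(add(Z, mul(mul(Z, Z), SSSZ)))
  [2] S(mul(mul(Z, Z), SSSZ))
  [3] S(mul(Z, SSSZ))
  [4] SZ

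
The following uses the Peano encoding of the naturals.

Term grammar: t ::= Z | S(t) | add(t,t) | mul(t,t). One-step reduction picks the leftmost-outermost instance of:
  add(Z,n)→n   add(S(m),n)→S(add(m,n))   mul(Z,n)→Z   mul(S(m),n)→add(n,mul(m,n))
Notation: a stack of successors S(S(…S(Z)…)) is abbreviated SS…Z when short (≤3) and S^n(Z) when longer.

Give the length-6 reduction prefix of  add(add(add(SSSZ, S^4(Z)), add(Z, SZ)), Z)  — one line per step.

  start: add(add(add(SSSZ, S^4(Z)), add(Z, SZ)), Z)
  [1] add(add(S(add(SSZ, S^4(Z))), add(Z, SZ)), Z)
  [2] add(S(add(add(SSZ, S^4(Z)), add(Z, SZ))), Z)
  [3] S(add(add(add(SSZ, S^4(Z)), add(Z, SZ)), Z))
  [4] S(add(add(S(add(SZ, S^4(Z))), add(Z, SZ)), Z))
  [5] S(add(S(add(add(SZ, S^4(Z)), add(Z, SZ))), Z))
  [6] S(S(add(add(add(SZ, S^4(Z)), add(Z, SZ)), Z)))

Answer: after 6 steps: S(S(add(add(add(SZ, S^4(Z)), add(Z, SZ)), Z)))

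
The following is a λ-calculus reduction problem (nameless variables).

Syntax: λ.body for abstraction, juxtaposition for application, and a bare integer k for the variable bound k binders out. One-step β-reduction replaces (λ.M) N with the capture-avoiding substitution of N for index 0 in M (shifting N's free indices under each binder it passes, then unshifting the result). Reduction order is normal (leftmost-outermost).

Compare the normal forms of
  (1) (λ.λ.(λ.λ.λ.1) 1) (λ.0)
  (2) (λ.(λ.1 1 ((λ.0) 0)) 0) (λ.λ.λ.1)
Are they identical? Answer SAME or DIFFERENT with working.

Answer: DIFFERENT — A ⇓ λ.λ.λ.1, B ⇓ λ.λ.λ.λ.1

Working:
Term A:
  start: (λ.λ.(λ.λ.λ.1) 1) (λ.0)
  [1] λ.(λ.λ.λ.1) (λ.0)
  [2] λ.λ.λ.1

Term B:
  start: (λ.(λ.1 1 ((λ.0) 0)) 0) (λ.λ.λ.1)
  [1] (λ.(λ.λ.λ.1) (λ.λ.λ.1) ((λ.0) 0)) (λ.λ.λ.1)
  [2] (λ.λ.λ.1) (λ.λ.λ.1) ((λ.0) (λ.λ.λ.1))
  [3] (λ.λ.1) ((λ.0) (λ.λ.λ.1))
  [4] λ.(λ.0) (λ.λ.λ.1)
  [5] λ.λ.λ.λ.1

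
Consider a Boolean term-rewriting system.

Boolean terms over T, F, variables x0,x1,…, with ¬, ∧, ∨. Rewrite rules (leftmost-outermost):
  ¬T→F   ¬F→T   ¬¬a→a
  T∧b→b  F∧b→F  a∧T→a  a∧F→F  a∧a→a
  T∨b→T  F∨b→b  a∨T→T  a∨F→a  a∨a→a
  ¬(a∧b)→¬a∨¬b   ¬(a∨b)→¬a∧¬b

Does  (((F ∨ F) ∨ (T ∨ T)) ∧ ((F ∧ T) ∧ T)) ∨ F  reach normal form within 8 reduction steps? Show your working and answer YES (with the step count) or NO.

  start: (((F ∨ F) ∨ (T ∨ T)) ∧ ((F ∧ T) ∧ T)) ∨ F
  →1  ((F ∨ F) ∨ (T ∨ T)) ∧ ((F ∧ T) ∧ T)
  →2  (F ∨ (T ∨ T)) ∧ ((F ∧ T) ∧ T)
  →3  (T ∨ T) ∧ ((F ∧ T) ∧ T)
  →4  T ∧ ((F ∧ T) ∧ T)
  →5  (F ∧ T) ∧ T
  →6  F ∧ T
  →7  F

Answer: YES — reaches normal form F in 7 ≤ 8 steps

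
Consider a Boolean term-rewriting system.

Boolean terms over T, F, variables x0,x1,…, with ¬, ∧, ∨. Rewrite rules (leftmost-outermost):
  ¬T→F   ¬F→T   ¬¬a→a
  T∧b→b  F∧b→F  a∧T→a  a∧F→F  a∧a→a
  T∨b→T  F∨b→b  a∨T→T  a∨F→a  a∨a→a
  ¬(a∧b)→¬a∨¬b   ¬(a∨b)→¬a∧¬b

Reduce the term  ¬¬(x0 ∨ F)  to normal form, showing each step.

  start: ¬¬(x0 ∨ F)
  [1] x0 ∨ F
  [2] x0

Answer: normal form = x0  (in 2 steps)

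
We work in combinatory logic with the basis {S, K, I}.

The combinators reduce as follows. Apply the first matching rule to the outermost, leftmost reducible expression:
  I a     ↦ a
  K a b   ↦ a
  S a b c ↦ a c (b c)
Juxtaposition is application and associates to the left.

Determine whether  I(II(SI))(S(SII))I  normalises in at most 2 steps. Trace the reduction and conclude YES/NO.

Answer: NO — after 2 steps the term is I(SI)(S(SII))I, not yet normal

Working:
  start: I(II(SI))(S(SII))I
  step 1: II(SI)(S(SII))I
  step 2: I(SI)(S(SII))I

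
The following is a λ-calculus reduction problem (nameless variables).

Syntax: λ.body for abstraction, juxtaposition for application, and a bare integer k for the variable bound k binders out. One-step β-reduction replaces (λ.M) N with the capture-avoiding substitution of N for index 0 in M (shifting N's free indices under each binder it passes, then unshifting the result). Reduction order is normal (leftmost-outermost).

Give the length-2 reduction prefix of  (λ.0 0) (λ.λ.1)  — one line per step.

  start: (λ.0 0) (λ.λ.1)
  →1  (λ.λ.1) (λ.λ.1)
  →2  λ.λ.λ.1

Answer: after 2 steps: λ.λ.λ.1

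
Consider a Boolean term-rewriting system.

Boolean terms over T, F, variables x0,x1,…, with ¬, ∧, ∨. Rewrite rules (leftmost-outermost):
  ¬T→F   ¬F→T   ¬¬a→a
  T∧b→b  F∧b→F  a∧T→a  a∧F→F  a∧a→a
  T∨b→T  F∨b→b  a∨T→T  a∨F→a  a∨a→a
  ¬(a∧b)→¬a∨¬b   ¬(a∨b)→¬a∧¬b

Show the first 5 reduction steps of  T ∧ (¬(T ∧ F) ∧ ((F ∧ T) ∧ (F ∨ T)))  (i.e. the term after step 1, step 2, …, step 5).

  start: T ∧ (¬(T ∧ F) ∧ ((F ∧ T) ∧ (F ∨ T)))
  →1  ¬(T ∧ F) ∧ ((F ∧ T) ∧ (F ∨ T))
  →2  (¬T ∨ ¬F) ∧ ((F ∧ T) ∧ (F ∨ T))
  →3  (F ∨ ¬F) ∧ ((F ∧ T) ∧ (F ∨ T))
  →4  ¬F ∧ ((F ∧ T) ∧ (F ∨ T))
  →5  T ∧ ((F ∧ T) ∧ (F ∨ T))

Answer: after 5 steps: T ∧ ((F ∧ T) ∧ (F ∨ T))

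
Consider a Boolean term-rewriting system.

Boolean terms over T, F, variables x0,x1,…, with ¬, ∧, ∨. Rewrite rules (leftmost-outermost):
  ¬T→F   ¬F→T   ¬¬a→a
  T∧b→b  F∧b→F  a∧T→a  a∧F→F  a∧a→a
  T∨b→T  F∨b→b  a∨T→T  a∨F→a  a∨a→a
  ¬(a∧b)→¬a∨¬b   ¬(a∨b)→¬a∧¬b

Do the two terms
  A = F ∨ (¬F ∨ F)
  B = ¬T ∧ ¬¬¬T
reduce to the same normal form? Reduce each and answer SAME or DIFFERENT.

Term A:
  start: F ∨ (¬F ∨ F)
  [1] ¬F ∨ F
  [2] ¬F
  [3] T

Term B:
  start: ¬T ∧ ¬¬¬T
  [1] F ∧ ¬¬¬T
  [2] F

Answer: DIFFERENT — A ⇓ T, B ⇓ F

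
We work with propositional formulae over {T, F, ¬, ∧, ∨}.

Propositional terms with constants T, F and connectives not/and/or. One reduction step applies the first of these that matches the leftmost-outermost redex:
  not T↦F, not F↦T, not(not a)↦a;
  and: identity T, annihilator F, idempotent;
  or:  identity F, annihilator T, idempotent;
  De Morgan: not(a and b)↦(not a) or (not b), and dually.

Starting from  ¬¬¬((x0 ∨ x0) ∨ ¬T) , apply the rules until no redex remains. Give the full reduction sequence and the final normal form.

  start: ¬¬¬((x0 ∨ x0) ∨ ¬T)
  step 1: ¬((x0 ∨ x0) ∨ ¬T)
  step 2: ¬(x0 ∨ x0) ∧ ¬¬T
  step 3: (¬x0 ∧ ¬x0) ∧ ¬¬T
  step 4: ¬x0 ∧ ¬¬T
  step 5: ¬x0 ∧ T
  step 6: ¬x0

Answer: normal form = ¬x0  (in 6 steps)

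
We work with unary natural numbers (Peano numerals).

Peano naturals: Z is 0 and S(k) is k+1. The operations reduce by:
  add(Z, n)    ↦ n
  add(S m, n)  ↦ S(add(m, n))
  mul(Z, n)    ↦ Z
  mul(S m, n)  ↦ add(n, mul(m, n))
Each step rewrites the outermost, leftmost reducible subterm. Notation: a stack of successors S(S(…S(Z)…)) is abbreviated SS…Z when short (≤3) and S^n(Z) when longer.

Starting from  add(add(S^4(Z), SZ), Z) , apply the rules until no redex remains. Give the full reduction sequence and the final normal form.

  start: add(add(S^4(Z), SZ), Z)
  [1] add(S(add(SSSZ, SZ)), Z)
  [2] S(add(add(SSSZ, SZ), Z))
  [3] S(add(S(add(SSZ, SZ)), Z))
  [4] S(S(add(add(SSZ, SZ), Z)))
  [5] S(S(add(S(add(SZ, SZ)), Z)))
  [6] S(S(S(add(add(SZ, SZ), Z))))
  [7] S(S(S(add(S(add(Z, SZ)), Z))))
  [8] S(S(S(S(add(add(Z, SZ), Z)))))
  [9] S(S(S(S(add(SZ, Z)))))
  [10] S(S(S(S(S(add(Z, Z))))))
  [11] S^5(Z)

Answer: normal form = S^5(Z)  (in 11 steps)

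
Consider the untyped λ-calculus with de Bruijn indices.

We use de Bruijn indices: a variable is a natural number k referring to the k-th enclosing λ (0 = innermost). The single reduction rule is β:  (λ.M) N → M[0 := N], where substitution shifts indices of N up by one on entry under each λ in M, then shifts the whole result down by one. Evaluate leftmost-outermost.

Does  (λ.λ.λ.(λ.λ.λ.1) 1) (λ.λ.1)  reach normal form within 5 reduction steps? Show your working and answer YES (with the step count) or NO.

Answer: YES — reaches normal form λ.λ.λ.λ.1 in 2 ≤ 5 steps

Derivation:
  start: (λ.λ.λ.(λ.λ.λ.1) 1) (λ.λ.1)
  step 1: λ.λ.(λ.λ.λ.1) 1
  step 2: λ.λ.λ.λ.1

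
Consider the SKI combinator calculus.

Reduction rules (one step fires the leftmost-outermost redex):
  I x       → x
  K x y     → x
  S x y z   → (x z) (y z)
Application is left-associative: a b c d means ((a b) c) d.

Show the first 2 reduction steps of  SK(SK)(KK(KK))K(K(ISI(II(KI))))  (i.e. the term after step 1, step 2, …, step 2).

  start: SK(SK)(KK(KK))K(K(ISI(II(KI))))
  step 1: K(KK(KK))(SK(KK(KK)))K(K(ISI(II(KI))))
  step 2: KK(KK)K(K(ISI(II(KI))))

Answer: after 2 steps: KK(KK)K(K(ISI(II(KI))))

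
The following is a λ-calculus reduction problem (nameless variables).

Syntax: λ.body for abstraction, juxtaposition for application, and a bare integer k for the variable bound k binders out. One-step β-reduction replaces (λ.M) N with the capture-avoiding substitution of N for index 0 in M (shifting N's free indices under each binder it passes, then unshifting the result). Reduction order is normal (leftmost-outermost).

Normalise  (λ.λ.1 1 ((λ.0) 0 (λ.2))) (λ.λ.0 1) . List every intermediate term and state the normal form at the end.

Answer: normal form = λ.0 (λ.λ.λ.0 1) (λ.λ.0 1)  (in 4 steps)

Working:
  start: (λ.λ.1 1 ((λ.0) 0 (λ.2))) (λ.λ.0 1)
  [1] λ.(λ.λ.0 1) (λ.λ.0 1) ((λ.0) 0 (λ.λ.λ.0 1))
  [2] λ.(λ.0 (λ.λ.0 1)) ((λ.0) 0 (λ.λ.λ.0 1))
  [3] λ.(λ.0) 0 (λ.λ.λ.0 1) (λ.λ.0 1)
  [4] λ.0 (λ.λ.λ.0 1) (λ.λ.0 1)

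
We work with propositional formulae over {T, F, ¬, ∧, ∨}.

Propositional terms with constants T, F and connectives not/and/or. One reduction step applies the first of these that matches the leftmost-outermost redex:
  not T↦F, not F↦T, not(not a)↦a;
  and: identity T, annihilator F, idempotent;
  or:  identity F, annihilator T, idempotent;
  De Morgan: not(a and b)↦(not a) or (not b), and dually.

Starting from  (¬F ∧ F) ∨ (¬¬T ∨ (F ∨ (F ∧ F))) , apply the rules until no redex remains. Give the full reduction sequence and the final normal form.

  start: (¬F ∧ F) ∨ (¬¬T ∨ (F ∨ (F ∧ F)))
  →1  F ∨ (¬¬T ∨ (F ∨ (F ∧ F)))
  →2  ¬¬T ∨ (F ∨ (F ∧ F))
  →3  T ∨ (F ∨ (F ∧ F))
  →4  T

Answer: normal form = T  (in 4 steps)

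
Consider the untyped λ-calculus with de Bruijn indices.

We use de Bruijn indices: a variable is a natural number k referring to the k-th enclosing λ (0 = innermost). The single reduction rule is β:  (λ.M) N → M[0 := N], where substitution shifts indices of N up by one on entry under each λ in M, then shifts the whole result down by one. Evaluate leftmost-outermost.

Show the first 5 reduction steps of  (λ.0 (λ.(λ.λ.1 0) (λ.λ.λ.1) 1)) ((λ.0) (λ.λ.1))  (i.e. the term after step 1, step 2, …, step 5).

  start: (λ.0 (λ.(λ.λ.1 0) (λ.λ.λ.1) 1)) ((λ.0) (λ.λ.1))
  step 1: (λ.0) (λ.λ.1) (λ.(λ.λ.1 0) (λ.λ.λ.1) ((λ.0) (λ.λ.1)))
  step 2: (λ.λ.1) (λ.(λ.λ.1 0) (λ.λ.λ.1) ((λ.0) (λ.λ.1)))
  step 3: λ.λ.(λ.λ.1 0) (λ.λ.λ.1) ((λ.0) (λ.λ.1))
  step 4: λ.λ.(λ.(λ.λ.λ.1) 0) ((λ.0) (λ.λ.1))
  step 5: λ.λ.(λ.λ.λ.1) ((λ.0) (λ.λ.1))

Answer: after 5 steps: λ.λ.(λ.λ.λ.1) ((λ.0) (λ.λ.1))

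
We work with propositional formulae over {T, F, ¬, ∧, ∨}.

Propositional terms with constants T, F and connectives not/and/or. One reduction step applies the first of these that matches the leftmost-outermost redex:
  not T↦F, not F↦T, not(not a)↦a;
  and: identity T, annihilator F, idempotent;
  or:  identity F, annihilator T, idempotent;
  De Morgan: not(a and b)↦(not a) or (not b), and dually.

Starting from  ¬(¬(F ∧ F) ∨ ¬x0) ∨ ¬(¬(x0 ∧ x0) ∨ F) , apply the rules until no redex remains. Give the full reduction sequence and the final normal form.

  start: ¬(¬(F ∧ F) ∨ ¬x0) ∨ ¬(¬(x0 ∧ x0) ∨ F)
  →1  (¬¬(F ∧ F) ∧ ¬¬x0) ∨ ¬(¬(x0 ∧ x0) ∨ F)
  →2  ((F ∧ F) ∧ ¬¬x0) ∨ ¬(¬(x0 ∧ x0) ∨ F)
  →3  (F ∧ ¬¬x0) ∨ ¬(¬(x0 ∧ x0) ∨ F)
  →4  F ∨ ¬(¬(x0 ∧ x0) ∨ F)
  →5  ¬(¬(x0 ∧ x0) ∨ F)
  →6  ¬¬(x0 ∧ x0) ∧ ¬F
  →7  (x0 ∧ x0) ∧ ¬F
  →8  x0 ∧ ¬F
  →9  x0 ∧ T
  →10  x0

Answer: normal form = x0  (in 10 steps)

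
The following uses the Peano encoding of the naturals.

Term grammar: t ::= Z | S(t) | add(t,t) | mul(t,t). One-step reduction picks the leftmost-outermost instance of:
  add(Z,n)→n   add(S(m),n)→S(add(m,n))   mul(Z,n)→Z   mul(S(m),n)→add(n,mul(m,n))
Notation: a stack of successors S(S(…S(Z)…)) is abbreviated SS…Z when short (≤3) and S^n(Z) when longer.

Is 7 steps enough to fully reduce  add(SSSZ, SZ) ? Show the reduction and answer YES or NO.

Answer: YES — reaches normal form S^4(Z) in 4 ≤ 7 steps

Derivation:
  start: add(SSSZ, SZ)
  step 1: S(add(SSZ, SZ))
  step 2: S(S(add(SZ, SZ)))
  step 3: S(S(S(add(Z, SZ))))
  step 4: S^4(Z)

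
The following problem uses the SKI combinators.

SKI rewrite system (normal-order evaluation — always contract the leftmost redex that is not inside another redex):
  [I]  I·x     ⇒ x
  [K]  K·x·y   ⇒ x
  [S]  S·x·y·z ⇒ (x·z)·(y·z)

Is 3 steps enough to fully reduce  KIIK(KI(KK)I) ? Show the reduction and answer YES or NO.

Answer: NO — after 3 steps the term is K(II), not yet normal

Derivation:
  start: KIIK(KI(KK)I)
  step 1: IK(KI(KK)I)
  step 2: K(KI(KK)I)
  step 3: K(II)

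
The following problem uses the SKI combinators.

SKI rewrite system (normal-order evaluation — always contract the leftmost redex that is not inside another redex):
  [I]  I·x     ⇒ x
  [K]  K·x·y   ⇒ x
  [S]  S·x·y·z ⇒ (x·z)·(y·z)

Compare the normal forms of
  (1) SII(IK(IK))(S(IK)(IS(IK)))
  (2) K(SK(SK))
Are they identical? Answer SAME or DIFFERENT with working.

Term A:
  start: SII(IK(IK))(S(IK)(IS(IK)))
  step 1: I(IK(IK))(I(IK(IK)))(S(IK)(IS(IK)))
  step 2: IK(IK)(I(IK(IK)))(S(IK)(IS(IK)))
  step 3: K(IK)(I(IK(IK)))(S(IK)(IS(IK)))
  step 4: IK(S(IK)(IS(IK)))
  step 5: K(S(IK)(IS(IK)))
  step 6: K(SK(IS(IK)))
  step 7: K(SK(S(IK)))
  step 8: K(SK(SK))

Term B:
  start: K(SK(SK))

Answer: SAME — A ⇓ K(SK(SK)), B ⇓ K(SK(SK))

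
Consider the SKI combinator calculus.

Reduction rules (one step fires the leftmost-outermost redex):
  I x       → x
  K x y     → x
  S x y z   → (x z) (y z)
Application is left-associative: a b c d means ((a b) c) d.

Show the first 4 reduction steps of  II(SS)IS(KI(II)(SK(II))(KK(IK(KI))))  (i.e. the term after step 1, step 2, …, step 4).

  start: II(SS)IS(KI(II)(SK(II))(KK(IK(KI))))
  [1] I(SS)IS(KI(II)(SK(II))(KK(IK(KI))))
  [2] SSIS(KI(II)(SK(II))(KK(IK(KI))))
  [3] SS(IS)(KI(II)(SK(II))(KK(IK(KI))))
  [4] S(KI(II)(SK(II))(KK(IK(KI))))(IS(KI(II)(SK(II))(KK(IK(KI)))))

Answer: after 4 steps: S(KI(II)(SK(II))(KK(IK(KI))))(IS(KI(II)(SK(II))(KK(IK(KI)))))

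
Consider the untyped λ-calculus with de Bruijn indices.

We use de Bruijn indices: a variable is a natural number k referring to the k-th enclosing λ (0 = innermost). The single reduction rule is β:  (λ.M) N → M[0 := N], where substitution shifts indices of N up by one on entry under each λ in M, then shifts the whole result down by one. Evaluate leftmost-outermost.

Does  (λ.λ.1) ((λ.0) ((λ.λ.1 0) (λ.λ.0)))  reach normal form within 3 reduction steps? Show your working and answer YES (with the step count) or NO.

Answer: NO — after 3 steps the term is λ.λ.(λ.λ.0) 0, not yet normal

Derivation:
  start: (λ.λ.1) ((λ.0) ((λ.λ.1 0) (λ.λ.0)))
  step 1: λ.(λ.0) ((λ.λ.1 0) (λ.λ.0))
  step 2: λ.(λ.λ.1 0) (λ.λ.0)
  step 3: λ.λ.(λ.λ.0) 0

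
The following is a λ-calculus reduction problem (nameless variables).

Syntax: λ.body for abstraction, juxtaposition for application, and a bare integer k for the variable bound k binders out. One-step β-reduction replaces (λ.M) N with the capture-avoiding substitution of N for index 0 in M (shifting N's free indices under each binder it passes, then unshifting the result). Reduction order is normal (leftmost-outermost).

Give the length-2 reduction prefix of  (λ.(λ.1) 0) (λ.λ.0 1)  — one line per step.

Answer: after 2 steps: λ.λ.0 1

Working:
  start: (λ.(λ.1) 0) (λ.λ.0 1)
  →1  (λ.λ.λ.0 1) (λ.λ.0 1)
  →2  λ.λ.0 1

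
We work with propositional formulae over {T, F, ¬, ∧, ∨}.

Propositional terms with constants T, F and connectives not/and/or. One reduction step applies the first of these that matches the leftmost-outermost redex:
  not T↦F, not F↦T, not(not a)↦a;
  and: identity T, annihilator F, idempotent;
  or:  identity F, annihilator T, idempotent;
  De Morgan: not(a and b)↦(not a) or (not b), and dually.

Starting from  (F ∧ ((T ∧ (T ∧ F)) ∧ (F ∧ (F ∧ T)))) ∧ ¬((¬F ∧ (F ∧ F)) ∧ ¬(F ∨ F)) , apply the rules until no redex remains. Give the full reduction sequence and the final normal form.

  start: (F ∧ ((T ∧ (T ∧ F)) ∧ (F ∧ (F ∧ T)))) ∧ ¬((¬F ∧ (F ∧ F)) ∧ ¬(F ∨ F))
  step 1: F ∧ ¬((¬F ∧ (F ∧ F)) ∧ ¬(F ∨ F))
  step 2: F

Answer: normal form = F  (in 2 steps)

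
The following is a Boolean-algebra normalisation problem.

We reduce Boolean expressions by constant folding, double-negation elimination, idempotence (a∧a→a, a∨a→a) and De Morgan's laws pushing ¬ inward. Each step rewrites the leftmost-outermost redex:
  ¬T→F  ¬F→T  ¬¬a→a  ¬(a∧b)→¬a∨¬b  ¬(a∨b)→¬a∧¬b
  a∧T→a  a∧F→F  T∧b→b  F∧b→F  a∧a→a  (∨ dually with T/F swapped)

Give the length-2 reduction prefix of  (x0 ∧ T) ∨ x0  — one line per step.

  start: (x0 ∧ T) ∨ x0
  step 1: x0 ∨ x0
  step 2: x0

Answer: after 2 steps: x0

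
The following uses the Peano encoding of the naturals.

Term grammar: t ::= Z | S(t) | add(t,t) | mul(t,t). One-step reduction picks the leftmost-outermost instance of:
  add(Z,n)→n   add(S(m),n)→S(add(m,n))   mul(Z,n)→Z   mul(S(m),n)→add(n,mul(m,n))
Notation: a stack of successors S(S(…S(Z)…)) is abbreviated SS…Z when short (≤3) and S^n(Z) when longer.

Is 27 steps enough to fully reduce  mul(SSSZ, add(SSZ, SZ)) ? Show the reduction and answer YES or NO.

Answer: YES — reaches normal form S^9(Z) in 25 ≤ 27 steps

Reduction:
  start: mul(SSSZ, add(SSZ, SZ))
  [1] add(add(SSZ, SZ), mul(SSZ, add(SSZ, SZ)))
  [2] add(S(add(SZ, SZ)), mul(SSZ, add(SSZ, SZ)))
  [3] S(add(add(SZ, SZ), mul(SSZ, add(SSZ, SZ))))
  [4] S(add(S(add(Z, SZ)), mul(SSZ, add(SSZ, SZ))))
  [5] S(S(add(add(Z, SZ), mul(SSZ, add(SSZ, SZ)))))
  [6] S(S(add(SZ, mul(SSZ, add(SSZ, SZ)))))
  [7] S(S(S(add(Z, mul(SSZ, add(SSZ, SZ))))))
  [8] S(S(S(mul(SSZ, add(SSZ, SZ)))))
  [9] S(S(S(add(add(SSZ, SZ), mul(SZ, add(SSZ, SZ))))))
  [10] S(S(S(add(S(add(SZ, SZ)), mul(SZ, add(SSZ, SZ))))))
  [11] S(S(S(S(add(add(SZ, SZ), mul(SZ, add(SSZ, SZ)))))))
  [12] S(S(S(S(add(S(add(Z, SZ)), mul(SZ, add(SSZ, SZ)))))))
  [13] S(S(S(S(S(add(add(Z, SZ), mul(SZ, add(SSZ, SZ))))))))
  [14] S(S(S(S(S(add(SZ, mul(SZ, add(SSZ, SZ))))))))
  [15] S(S(S(S(S(S(add(Z, mul(SZ, add(SSZ, SZ)))))))))
  [16] S(S(S(S(S(S(mul(SZ, add(SSZ, SZ))))))))
  [17] S(S(S(S(S(S(add(add(SSZ, SZ), mul(Z, add(SSZ, SZ)))))))))
  [18] S(S(S(S(S(S(add(S(add(SZ, SZ)), mul(Z, add(SSZ, SZ)))))))))
  [19] S(S(S(S(S(S(S(add(add(SZ, SZ), mul(Z, add(SSZ, SZ))))))))))
  [20] S(S(S(S(S(S(S(add(S(add(Z, SZ)), mul(Z, add(SSZ, SZ))))))))))
  [21] S(S(S(S(S(S(S(S(add(add(Z, SZ), mul(Z, add(SSZ, SZ)))))))))))
  [22] S(S(S(S(S(S(S(S(add(SZ, mul(Z, add(SSZ, SZ)))))))))))
  [23] S(S(S(S(S(S(S(S(S(add(Z, mul(Z, add(SSZ, SZ))))))))))))
  [24] S(S(S(S(S(S(S(S(S(mul(Z, add(SSZ, SZ)))))))))))
  [25] S^9(Z)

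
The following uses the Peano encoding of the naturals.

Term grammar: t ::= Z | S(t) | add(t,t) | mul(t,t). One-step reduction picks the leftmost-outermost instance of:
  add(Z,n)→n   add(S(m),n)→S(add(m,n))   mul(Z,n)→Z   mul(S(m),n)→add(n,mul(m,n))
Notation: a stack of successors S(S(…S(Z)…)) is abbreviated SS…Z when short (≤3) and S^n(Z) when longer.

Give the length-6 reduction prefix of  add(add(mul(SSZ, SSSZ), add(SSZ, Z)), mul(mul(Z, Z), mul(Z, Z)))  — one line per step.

  start: add(add(mul(SSZ, SSSZ), add(SSZ, Z)), mul(mul(Z, Z), mul(Z, Z)))
  →1  add(add(add(SSSZ, mul(SZ, SSSZ)), add(SSZ, Z)), mul(mul(Z, Z), mul(Z, Z)))
  →2  add(add(S(add(SSZ, mul(SZ, SSSZ))), add(SSZ, Z)), mul(mul(Z, Z), mul(Z, Z)))
  →3  add(S(add(add(SSZ, mul(SZ, SSSZ)), add(SSZ, Z))), mul(mul(Z, Z), mul(Z, Z)))
  →4  S(add(add(add(SSZ, mul(SZ, SSSZ)), add(SSZ, Z)), mul(mul(Z, Z), mul(Z, Z))))
  →5  S(add(add(S(add(SZ, mul(SZ, SSSZ))), add(SSZ, Z)), mul(mul(Z, Z), mul(Z, Z))))
  →6  S(add(S(add(add(SZ, mul(SZ, SSSZ)), add(SSZ, Z))), mul(mul(Z, Z), mul(Z, Z))))

Answer: after 6 steps: S(add(S(add(add(SZ, mul(SZ, SSSZ)), add(SSZ, Z))), mul(mul(Z, Z), mul(Z, Z))))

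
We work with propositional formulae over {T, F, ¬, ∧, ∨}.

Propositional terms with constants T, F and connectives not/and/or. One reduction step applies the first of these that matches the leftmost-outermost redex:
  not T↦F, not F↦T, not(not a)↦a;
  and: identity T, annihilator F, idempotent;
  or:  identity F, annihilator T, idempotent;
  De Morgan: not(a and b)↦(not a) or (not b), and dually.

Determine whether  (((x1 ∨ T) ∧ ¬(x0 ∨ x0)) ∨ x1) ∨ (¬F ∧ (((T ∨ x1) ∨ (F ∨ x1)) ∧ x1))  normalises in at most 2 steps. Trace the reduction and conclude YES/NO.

  start: (((x1 ∨ T) ∧ ¬(x0 ∨ x0)) ∨ x1) ∨ (¬F ∧ (((T ∨ x1) ∨ (F ∨ x1)) ∧ x1))
  step 1: ((T ∧ ¬(x0 ∨ x0)) ∨ x1) ∨ (¬F ∧ (((T ∨ x1) ∨ (F ∨ x1)) ∧ x1))
  step 2: (¬(x0 ∨ x0) ∨ x1) ∨ (¬F ∧ (((T ∨ x1) ∨ (F ∨ x1)) ∧ x1))

Answer: NO — after 2 steps the term is (¬(x0 ∨ x0) ∨ x1) ∨ (¬F ∧ (((T ∨ x1) ∨ (F ∨ x1)) ∧ x1)), not yet normal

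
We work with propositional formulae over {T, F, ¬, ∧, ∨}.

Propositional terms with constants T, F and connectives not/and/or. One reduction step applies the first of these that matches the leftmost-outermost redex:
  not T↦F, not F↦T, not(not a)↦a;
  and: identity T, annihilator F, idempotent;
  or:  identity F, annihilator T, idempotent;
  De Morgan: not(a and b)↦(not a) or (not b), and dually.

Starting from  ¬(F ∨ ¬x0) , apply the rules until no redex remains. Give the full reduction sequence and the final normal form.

Answer: normal form = x0  (in 4 steps)

Working:
  start: ¬(F ∨ ¬x0)
  [1] ¬F ∧ ¬¬x0
  [2] T ∧ ¬¬x0
  [3] ¬¬x0
  [4] x0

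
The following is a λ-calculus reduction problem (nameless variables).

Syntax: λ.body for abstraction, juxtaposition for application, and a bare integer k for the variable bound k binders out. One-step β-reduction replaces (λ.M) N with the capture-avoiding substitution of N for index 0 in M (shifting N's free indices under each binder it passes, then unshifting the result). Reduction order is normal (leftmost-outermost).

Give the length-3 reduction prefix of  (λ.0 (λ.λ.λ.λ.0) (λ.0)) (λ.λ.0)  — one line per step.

  start: (λ.0 (λ.λ.λ.λ.0) (λ.0)) (λ.λ.0)
  step 1: (λ.λ.0) (λ.λ.λ.λ.0) (λ.0)
  step 2: (λ.0) (λ.0)
  step 3: λ.0

Answer: after 3 steps: λ.0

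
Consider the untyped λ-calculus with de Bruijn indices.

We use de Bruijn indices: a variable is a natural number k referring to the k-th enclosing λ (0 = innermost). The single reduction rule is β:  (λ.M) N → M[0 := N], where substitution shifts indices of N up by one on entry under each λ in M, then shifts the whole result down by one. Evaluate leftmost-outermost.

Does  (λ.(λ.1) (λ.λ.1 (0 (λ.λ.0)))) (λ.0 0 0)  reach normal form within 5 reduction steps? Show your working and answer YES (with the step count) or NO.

Answer: YES — reaches normal form λ.0 0 0 in 2 ≤ 5 steps

Derivation:
  start: (λ.(λ.1) (λ.λ.1 (0 (λ.λ.0)))) (λ.0 0 0)
  step 1: (λ.λ.0 0 0) (λ.λ.1 (0 (λ.λ.0)))
  step 2: λ.0 0 0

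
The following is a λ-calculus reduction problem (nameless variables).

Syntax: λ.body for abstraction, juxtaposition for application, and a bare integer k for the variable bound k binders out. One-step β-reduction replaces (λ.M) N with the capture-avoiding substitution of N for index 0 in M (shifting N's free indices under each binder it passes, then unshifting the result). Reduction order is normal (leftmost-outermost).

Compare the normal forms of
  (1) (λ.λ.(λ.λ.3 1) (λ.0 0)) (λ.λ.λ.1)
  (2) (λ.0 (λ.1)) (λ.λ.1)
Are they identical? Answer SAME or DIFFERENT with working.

Term A:
  start: (λ.λ.(λ.λ.3 1) (λ.0 0)) (λ.λ.λ.1)
  [1] λ.(λ.λ.(λ.λ.λ.1) 1) (λ.0 0)
  [2] λ.λ.(λ.λ.λ.1) (λ.0 0)
  [3] λ.λ.λ.λ.1

Term B:
  start: (λ.0 (λ.1)) (λ.λ.1)
  [1] (λ.λ.1) (λ.λ.λ.1)
  [2] λ.λ.λ.λ.1

Answer: SAME — A ⇓ λ.λ.λ.λ.1, B ⇓ λ.λ.λ.λ.1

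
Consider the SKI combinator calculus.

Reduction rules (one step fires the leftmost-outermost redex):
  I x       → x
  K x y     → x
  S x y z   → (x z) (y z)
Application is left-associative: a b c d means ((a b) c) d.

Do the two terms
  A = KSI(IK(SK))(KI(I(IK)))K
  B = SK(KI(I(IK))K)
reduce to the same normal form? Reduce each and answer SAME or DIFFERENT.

Term A:
  start: KSI(IK(SK))(KI(I(IK)))K
  [1] S(IK(SK))(KI(I(IK)))K
  [2] IK(SK)K(KI(I(IK))K)
  [3] K(SK)K(KI(I(IK))K)
  [4] SK(KI(I(IK))K)
  [5] SK(IK)
  [6] SKK

Term B:
  start: SK(KI(I(IK))K)
  [1] SK(IK)
  [2] SKK

Answer: SAME — A ⇓ SKK, B ⇓ SKK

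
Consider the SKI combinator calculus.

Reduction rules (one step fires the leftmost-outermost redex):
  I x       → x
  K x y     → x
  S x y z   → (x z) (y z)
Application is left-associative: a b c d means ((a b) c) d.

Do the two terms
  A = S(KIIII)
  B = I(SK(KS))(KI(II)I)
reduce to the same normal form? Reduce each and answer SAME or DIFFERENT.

Term A:
  start: S(KIIII)
  [1] S(III)
  [2] S(II)
  [3] SI

Term B:
  start: I(SK(KS))(KI(II)I)
  [1] SK(KS)(KI(II)I)
  [2] K(KI(II)I)(KS(KI(II)I))
  [3] KI(II)I
  [4] II
  [5] I

Answer: DIFFERENT — A ⇓ SI, B ⇓ I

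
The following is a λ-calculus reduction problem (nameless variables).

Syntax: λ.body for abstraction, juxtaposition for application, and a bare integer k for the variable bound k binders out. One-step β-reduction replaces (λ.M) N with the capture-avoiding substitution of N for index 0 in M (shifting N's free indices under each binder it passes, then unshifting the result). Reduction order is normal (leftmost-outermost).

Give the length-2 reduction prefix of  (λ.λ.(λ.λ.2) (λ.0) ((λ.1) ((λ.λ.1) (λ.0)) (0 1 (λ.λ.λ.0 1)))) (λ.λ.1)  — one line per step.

Answer: after 2 steps: λ.(λ.1) ((λ.1) ((λ.λ.1) (λ.0)) (0 (λ.λ.1) (λ.λ.λ.0 1)))

Reduction:
  start: (λ.λ.(λ.λ.2) (λ.0) ((λ.1) ((λ.λ.1) (λ.0)) (0 1 (λ.λ.λ.0 1)))) (λ.λ.1)
  step 1: λ.(λ.λ.2) (λ.0) ((λ.1) ((λ.λ.1) (λ.0)) (0 (λ.λ.1) (λ.λ.λ.0 1)))
  step 2: λ.(λ.1) ((λ.1) ((λ.λ.1) (λ.0)) (0 (λ.λ.1) (λ.λ.λ.0 1)))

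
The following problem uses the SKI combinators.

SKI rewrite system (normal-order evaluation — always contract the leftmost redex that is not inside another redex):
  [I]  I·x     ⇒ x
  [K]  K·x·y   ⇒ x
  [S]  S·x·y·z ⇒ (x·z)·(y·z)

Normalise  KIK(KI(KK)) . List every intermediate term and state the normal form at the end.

Answer: normal form = I  (in 3 steps)

Derivation:
  start: KIK(KI(KK))
  →1  I(KI(KK))
  →2  KI(KK)
  →3  I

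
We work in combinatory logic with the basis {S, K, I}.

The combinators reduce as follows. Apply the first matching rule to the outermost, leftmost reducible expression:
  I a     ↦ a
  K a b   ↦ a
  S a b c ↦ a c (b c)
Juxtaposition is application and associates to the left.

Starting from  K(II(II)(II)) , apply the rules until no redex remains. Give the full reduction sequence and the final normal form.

  start: K(II(II)(II))
  step 1: K(I(II)(II))
  step 2: K(II(II))
  step 3: K(I(II))
  step 4: K(II)
  step 5: KI

Answer: normal form = KI  (in 5 steps)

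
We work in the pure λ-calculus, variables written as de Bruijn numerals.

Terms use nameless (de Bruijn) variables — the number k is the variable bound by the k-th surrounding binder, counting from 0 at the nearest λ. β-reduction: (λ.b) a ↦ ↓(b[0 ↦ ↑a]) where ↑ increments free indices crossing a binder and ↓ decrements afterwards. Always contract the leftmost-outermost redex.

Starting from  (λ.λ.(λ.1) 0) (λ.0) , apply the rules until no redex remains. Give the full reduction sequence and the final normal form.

Answer: normal form = λ.0  (in 2 steps)

Reduction:
  start: (λ.λ.(λ.1) 0) (λ.0)
  →1  λ.(λ.1) 0
  →2  λ.0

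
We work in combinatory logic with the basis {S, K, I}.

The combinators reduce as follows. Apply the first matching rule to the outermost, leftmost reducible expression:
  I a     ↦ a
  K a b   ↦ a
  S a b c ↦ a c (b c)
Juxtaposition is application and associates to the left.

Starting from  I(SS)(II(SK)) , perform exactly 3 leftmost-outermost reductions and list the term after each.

Answer: after 3 steps: SS(SK)

Derivation:
  start: I(SS)(II(SK))
  →1  SS(II(SK))
  →2  SS(I(SK))
  →3  SS(SK)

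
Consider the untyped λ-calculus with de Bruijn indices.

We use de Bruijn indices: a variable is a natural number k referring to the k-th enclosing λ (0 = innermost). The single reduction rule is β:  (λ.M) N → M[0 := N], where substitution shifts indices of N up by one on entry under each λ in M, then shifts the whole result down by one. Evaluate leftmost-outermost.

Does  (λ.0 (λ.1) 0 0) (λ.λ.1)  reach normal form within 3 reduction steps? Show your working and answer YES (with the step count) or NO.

Answer: NO — after 3 steps the term is (λ.λ.λ.1) (λ.λ.1), not yet normal

Derivation:
  start: (λ.0 (λ.1) 0 0) (λ.λ.1)
  step 1: (λ.λ.1) (λ.λ.λ.1) (λ.λ.1) (λ.λ.1)
  step 2: (λ.λ.λ.λ.1) (λ.λ.1) (λ.λ.1)
  step 3: (λ.λ.λ.1) (λ.λ.1)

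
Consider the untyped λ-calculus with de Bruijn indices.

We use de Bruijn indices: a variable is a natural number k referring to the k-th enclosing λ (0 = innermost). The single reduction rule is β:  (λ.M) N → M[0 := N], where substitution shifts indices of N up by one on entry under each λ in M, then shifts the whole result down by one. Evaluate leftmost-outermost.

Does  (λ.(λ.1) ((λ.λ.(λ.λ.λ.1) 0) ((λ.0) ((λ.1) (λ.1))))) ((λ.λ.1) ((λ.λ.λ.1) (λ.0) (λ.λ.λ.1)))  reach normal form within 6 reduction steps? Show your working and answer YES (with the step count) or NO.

Answer: YES — reaches normal form λ.λ.λ.λ.λ.1 in 5 ≤ 6 steps

Reduction:
  start: (λ.(λ.1) ((λ.λ.(λ.λ.λ.1) 0) ((λ.0) ((λ.1) (λ.1))))) ((λ.λ.1) ((λ.λ.λ.1) (λ.0) (λ.λ.λ.1)))
  [1] (λ.(λ.λ.1) ((λ.λ.λ.1) (λ.0) (λ.λ.λ.1))) ((λ.λ.(λ.λ.λ.1) 0) ((λ.0) ((λ.(λ.λ.1) ((λ.λ.λ.1) (λ.0) (λ.λ.λ.1))) (λ.(λ.λ.1) ((λ.λ.λ.1) (λ.0) (λ.λ.λ.1))))))
  [2] (λ.λ.1) ((λ.λ.λ.1) (λ.0) (λ.λ.λ.1))
  [3] λ.(λ.λ.λ.1) (λ.0) (λ.λ.λ.1)
  [4] λ.(λ.λ.1) (λ.λ.λ.1)
  [5] λ.λ.λ.λ.λ.1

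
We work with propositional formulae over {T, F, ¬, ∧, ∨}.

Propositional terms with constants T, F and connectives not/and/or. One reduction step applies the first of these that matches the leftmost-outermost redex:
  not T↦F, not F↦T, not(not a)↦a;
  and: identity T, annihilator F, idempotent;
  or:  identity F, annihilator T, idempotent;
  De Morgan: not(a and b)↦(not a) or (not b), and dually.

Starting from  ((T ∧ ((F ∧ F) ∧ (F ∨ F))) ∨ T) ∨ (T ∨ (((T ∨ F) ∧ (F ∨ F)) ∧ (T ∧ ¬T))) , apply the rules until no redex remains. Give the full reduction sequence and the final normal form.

  start: ((T ∧ ((F ∧ F) ∧ (F ∨ F))) ∨ T) ∨ (T ∨ (((T ∨ F) ∧ (F ∨ F)) ∧ (T ∧ ¬T)))
  step 1: T ∨ (T ∨ (((T ∨ F) ∧ (F ∨ F)) ∧ (T ∧ ¬T)))
  step 2: T

Answer: normal form = T  (in 2 steps)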